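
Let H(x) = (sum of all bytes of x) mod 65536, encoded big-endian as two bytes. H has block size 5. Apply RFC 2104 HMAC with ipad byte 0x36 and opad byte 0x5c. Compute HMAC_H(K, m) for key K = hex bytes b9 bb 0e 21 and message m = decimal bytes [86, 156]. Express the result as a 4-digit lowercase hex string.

038c

Key hex bytes b9 bb 0e 21 is 4 bytes ≤ B = 5; zero-pad to 5 bytes: K' = b9 bb 0e 21 00.
K' ⊕ ipad = 8f 8d 38 17 36.  K' ⊕ opad = e5 e7 52 7d 5c.
Inner input = (K'⊕ipad) ∥ m = 8f 8d 38 17 36 ∥ 56 9c.
Inner hash: sum = 143+141+56+23+54+86+156 = 659 → 02 93.
Outer input = (K'⊕opad) ∥ inner = e5 e7 52 7d 5c ∥ 02 93.
Outer hash (tag): sum = 229+231+82+125+92+2+147 = 908 → 03 8c.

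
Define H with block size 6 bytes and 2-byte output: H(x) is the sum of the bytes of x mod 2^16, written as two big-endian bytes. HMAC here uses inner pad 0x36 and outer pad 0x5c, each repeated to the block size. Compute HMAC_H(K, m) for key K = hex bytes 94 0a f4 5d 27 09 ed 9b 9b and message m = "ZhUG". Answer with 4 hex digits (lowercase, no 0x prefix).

02c4

Key hex bytes 94 0a f4 5d 27 09 ed 9b 9b is 9 bytes > B = 6, so hash it first: H(key) = 04 42, then zero-pad to 6 bytes: K' = 04 42 00 00 00 00.
K' ⊕ ipad = 32 74 36 36 36 36.  K' ⊕ opad = 58 1e 5c 5c 5c 5c.
Inner input = (K'⊕ipad) ∥ m = 32 74 36 36 36 36 ∥ 5a 68 55 47.
Inner hash: sum = 50+116+54+54+54+54+90+104+85+71 = 732 → 02 dc.
Outer input = (K'⊕opad) ∥ inner = 58 1e 5c 5c 5c 5c ∥ 02 dc.
Outer hash (tag): sum = 88+30+92+92+92+92+2+220 = 708 → 02 c4.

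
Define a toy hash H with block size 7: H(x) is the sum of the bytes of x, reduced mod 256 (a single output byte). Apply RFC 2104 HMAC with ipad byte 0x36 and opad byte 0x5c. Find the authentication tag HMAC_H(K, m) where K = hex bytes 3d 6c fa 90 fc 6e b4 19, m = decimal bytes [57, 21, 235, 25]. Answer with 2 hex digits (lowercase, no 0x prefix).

50

Key hex bytes 3d 6c fa 90 fc 6e b4 19 is 8 bytes > B = 7, so hash it first: H(key) = 6a, then zero-pad to 7 bytes: K' = 6a 00 00 00 00 00 00.
K' ⊕ ipad = 5c 36 36 36 36 36 36.  K' ⊕ opad = 36 5c 5c 5c 5c 5c 5c.
Inner input = (K'⊕ipad) ∥ m = 5c 36 36 36 36 36 36 ∥ 39 15 eb 19.
Inner hash: sum = 92+54+54+54+54+54+54+57+21+235+25 = 754; mod 256 = 242 → f2.
Outer input = (K'⊕opad) ∥ inner = 36 5c 5c 5c 5c 5c 5c ∥ f2.
Outer hash (tag): sum = 54+92+92+92+92+92+92+242 = 848; mod 256 = 80 → 50.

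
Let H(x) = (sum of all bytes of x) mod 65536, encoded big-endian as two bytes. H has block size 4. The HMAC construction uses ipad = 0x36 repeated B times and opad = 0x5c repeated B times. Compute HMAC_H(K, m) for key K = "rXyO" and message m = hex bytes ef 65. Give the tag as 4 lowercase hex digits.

013a

Key "rXyO" = 72 58 79 4f is exactly B = 4 bytes: K' = 72 58 79 4f.
K' ⊕ ipad = 44 6e 4f 79.  K' ⊕ opad = 2e 04 25 13.
Inner input = (K'⊕ipad) ∥ m = 44 6e 4f 79 ∥ ef 65.
Inner hash: sum = 68+110+79+121+239+101 = 718 → 02 ce.
Outer input = (K'⊕opad) ∥ inner = 2e 04 25 13 ∥ 02 ce.
Outer hash (tag): sum = 46+4+37+19+2+206 = 314 → 01 3a.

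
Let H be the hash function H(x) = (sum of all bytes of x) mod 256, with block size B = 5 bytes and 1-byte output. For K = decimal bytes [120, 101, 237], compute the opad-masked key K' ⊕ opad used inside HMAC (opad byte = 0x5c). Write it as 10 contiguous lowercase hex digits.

2439b15c5c

Key decimal bytes [120, 101, 237] = 78 65 ed is 3 bytes ≤ B = 5; zero-pad to 5 bytes: K' = 78 65 ed 00 00.
XOR each byte with 0x5c: 78⊕5c=24, 65⊕5c=39, ed⊕5c=b1, 00⊕5c=5c, 00⊕5c=5c.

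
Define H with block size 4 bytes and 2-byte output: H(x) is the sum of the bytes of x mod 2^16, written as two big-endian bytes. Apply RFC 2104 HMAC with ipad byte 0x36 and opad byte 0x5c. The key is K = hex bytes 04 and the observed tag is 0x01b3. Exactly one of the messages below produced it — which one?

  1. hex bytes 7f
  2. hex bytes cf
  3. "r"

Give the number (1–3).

3

Key hex bytes 04 is 1 byte ≤ B = 4; zero-pad to 4 bytes: K' = 04 00 00 00.
K' ⊕ ipad = 32 36 36 36; K' ⊕ opad = 58 5c 5c 5c.
m1: inner = H(32 36 36 36 7f) = 01 53; tag = H(58 5c 5c 5c 01 53) = 01c0
m2: inner = H(32 36 36 36 cf) = 01 a3; tag = H(58 5c 5c 5c 01 a3) = 0210
m3: inner = H(32 36 36 36 72) = 01 46; tag = H(58 5c 5c 5c 01 46) = 01b3 ← matches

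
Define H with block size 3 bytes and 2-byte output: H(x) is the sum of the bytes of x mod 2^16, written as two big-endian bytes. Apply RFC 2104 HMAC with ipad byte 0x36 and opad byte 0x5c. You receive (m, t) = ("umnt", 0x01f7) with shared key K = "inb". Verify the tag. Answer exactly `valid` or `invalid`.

Key "inb" = 69 6e 62 is exactly B = 3 bytes: K' = 69 6e 62.
K' ⊕ ipad = 5f 58 54; K' ⊕ opad = 35 32 3e.
Inner hash: sum = 95+88+84+117+109+110+116 = 719 → 02 cf.
Outer hash (recomputed tag): sum = 53+50+62+2+207 = 374 → 01 76.
Recomputed tag = 0176; claimed = 01f7 → mismatch.

invalid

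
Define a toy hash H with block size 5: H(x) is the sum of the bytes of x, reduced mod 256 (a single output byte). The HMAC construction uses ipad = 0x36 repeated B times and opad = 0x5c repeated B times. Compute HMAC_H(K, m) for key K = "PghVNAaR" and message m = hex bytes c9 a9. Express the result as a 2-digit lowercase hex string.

26

Key "PghVNAaR" = 50 67 68 56 4e 41 61 52 is 8 bytes > B = 5, so hash it first: H(key) = b7, then zero-pad to 5 bytes: K' = b7 00 00 00 00.
K' ⊕ ipad = 81 36 36 36 36.  K' ⊕ opad = eb 5c 5c 5c 5c.
Inner input = (K'⊕ipad) ∥ m = 81 36 36 36 36 ∥ c9 a9.
Inner hash: sum = 129+54+54+54+54+201+169 = 715; mod 256 = 203 → cb.
Outer input = (K'⊕opad) ∥ inner = eb 5c 5c 5c 5c ∥ cb.
Outer hash (tag): sum = 235+92+92+92+92+203 = 806; mod 256 = 38 → 26.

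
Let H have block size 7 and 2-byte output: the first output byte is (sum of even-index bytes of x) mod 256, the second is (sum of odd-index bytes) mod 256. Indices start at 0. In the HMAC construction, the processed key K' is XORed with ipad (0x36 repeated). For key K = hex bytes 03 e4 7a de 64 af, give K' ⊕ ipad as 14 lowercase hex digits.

35d24ce8529936

Key hex bytes 03 e4 7a de 64 af is 6 bytes ≤ B = 7; zero-pad to 7 bytes: K' = 03 e4 7a de 64 af 00.
XOR each byte with 0x36: 03⊕36=35, e4⊕36=d2, 7a⊕36=4c, de⊕36=e8, 64⊕36=52, af⊕36=99, 00⊕36=36.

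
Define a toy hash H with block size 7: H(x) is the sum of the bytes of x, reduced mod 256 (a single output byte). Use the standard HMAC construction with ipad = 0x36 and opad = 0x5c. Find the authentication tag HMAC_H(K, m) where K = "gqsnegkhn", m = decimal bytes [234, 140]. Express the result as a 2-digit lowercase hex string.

Key "gqsnegkhn" = 67 71 73 6e 65 67 6b 68 6e is 9 bytes > B = 7, so hash it first: H(key) = c6, then zero-pad to 7 bytes: K' = c6 00 00 00 00 00 00.
K' ⊕ ipad = f0 36 36 36 36 36 36.  K' ⊕ opad = 9a 5c 5c 5c 5c 5c 5c.
Inner input = (K'⊕ipad) ∥ m = f0 36 36 36 36 36 36 ∥ ea 8c.
Inner hash: sum = 240+54+54+54+54+54+54+234+140 = 938; mod 256 = 170 → aa.
Outer input = (K'⊕opad) ∥ inner = 9a 5c 5c 5c 5c 5c 5c ∥ aa.
Outer hash (tag): sum = 154+92+92+92+92+92+92+170 = 876; mod 256 = 108 → 6c.

6c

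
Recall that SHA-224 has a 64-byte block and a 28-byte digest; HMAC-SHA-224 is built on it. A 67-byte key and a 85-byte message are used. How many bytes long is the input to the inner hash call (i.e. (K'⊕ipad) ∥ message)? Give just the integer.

Key is 67 > 64 bytes, so it is hashed to 28 bytes then zero-padded to 64: |K'| = 64.
Inner input = (K'⊕ipad) ∥ m → 64 + 85 = 149 bytes.

149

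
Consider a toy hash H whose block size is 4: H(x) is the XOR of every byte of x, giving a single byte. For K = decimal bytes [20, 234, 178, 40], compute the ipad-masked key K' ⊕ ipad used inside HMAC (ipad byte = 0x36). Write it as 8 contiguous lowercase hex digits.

Key decimal bytes [20, 234, 178, 40] = 14 ea b2 28 is exactly B = 4 bytes: K' = 14 ea b2 28.
XOR each byte with 0x36: 14⊕36=22, ea⊕36=dc, b2⊕36=84, 28⊕36=1e.

22dc841e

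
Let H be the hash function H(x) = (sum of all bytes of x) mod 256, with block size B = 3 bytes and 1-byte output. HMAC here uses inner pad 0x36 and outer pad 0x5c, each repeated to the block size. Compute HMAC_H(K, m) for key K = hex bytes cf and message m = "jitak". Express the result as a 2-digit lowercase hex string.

Key hex bytes cf is 1 byte ≤ B = 3; zero-pad to 3 bytes: K' = cf 00 00.
K' ⊕ ipad = f9 36 36.  K' ⊕ opad = 93 5c 5c.
Inner input = (K'⊕ipad) ∥ m = f9 36 36 ∥ 6a 69 74 61 6b.
Inner hash: sum = 249+54+54+106+105+116+97+107 = 888; mod 256 = 120 → 78.
Outer input = (K'⊕opad) ∥ inner = 93 5c 5c ∥ 78.
Outer hash (tag): sum = 147+92+92+120 = 451; mod 256 = 195 → c3.

c3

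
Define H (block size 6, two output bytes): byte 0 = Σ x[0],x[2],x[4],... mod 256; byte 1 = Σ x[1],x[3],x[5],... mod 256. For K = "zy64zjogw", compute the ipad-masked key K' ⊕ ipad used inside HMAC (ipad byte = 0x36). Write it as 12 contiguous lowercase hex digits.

Key "zy64zjogw" = 7a 79 36 34 7a 6a 6f 67 77 is 9 bytes > B = 6, so hash it first: H(key) = 10 7e, then zero-pad to 6 bytes: K' = 10 7e 00 00 00 00.
XOR each byte with 0x36: 10⊕36=26, 7e⊕36=48, 00⊕36=36, 00⊕36=36, 00⊕36=36, 00⊕36=36.

264836363636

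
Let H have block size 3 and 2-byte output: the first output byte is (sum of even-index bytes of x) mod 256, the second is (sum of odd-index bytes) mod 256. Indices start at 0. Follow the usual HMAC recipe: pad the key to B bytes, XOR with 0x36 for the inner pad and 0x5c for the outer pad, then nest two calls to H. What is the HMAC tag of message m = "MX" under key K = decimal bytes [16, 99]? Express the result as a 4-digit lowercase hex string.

Key decimal bytes [16, 99] = 10 63 is 2 bytes ≤ B = 3; zero-pad to 3 bytes: K' = 10 63 00.
K' ⊕ ipad = 26 55 36.  K' ⊕ opad = 4c 3f 5c.
Inner input = (K'⊕ipad) ∥ m = 26 55 36 ∥ 4d 58.
Inner hash: even-index sum = 180 mod 256 = 180; odd-index sum = 162 mod 256 = 162 → b4 a2.
Outer input = (K'⊕opad) ∥ inner = 4c 3f 5c ∥ b4 a2.
Outer hash (tag): even-index sum = 330 mod 256 = 74; odd-index sum = 243 mod 256 = 243 → 4a f3.

4af3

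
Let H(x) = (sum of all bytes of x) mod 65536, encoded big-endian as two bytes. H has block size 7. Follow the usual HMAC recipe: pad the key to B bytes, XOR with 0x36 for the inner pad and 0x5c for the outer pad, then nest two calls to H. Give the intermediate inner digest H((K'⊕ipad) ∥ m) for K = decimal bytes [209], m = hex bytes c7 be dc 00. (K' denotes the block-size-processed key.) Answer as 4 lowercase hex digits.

Key decimal bytes [209] = d1 is 1 byte ≤ B = 7; zero-pad to 7 bytes: K' = d1 00 00 00 00 00 00.
K' ⊕ ipad = e7 36 36 36 36 36 36.
Inner input = e7 36 36 36 36 36 36 ∥ c7 be dc 00.
Inner hash: sum = 231+54+54+54+54+54+54+199+190+220+0 = 1164 → 04 8c.

048c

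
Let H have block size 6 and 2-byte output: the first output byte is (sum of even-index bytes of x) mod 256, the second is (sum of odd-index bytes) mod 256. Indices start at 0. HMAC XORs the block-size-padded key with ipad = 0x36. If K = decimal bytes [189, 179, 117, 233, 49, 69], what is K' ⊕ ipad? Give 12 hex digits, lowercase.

Key decimal bytes [189, 179, 117, 233, 49, 69] = bd b3 75 e9 31 45 is exactly B = 6 bytes: K' = bd b3 75 e9 31 45.
XOR each byte with 0x36: bd⊕36=8b, b3⊕36=85, 75⊕36=43, e9⊕36=df, 31⊕36=07, 45⊕36=73.

8b8543df0773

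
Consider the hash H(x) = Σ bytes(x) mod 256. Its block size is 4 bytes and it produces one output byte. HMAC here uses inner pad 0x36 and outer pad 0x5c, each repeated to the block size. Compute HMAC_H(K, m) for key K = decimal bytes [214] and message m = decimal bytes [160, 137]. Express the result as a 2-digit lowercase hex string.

49

Key decimal bytes [214] = d6 is 1 byte ≤ B = 4; zero-pad to 4 bytes: K' = d6 00 00 00.
K' ⊕ ipad = e0 36 36 36.  K' ⊕ opad = 8a 5c 5c 5c.
Inner input = (K'⊕ipad) ∥ m = e0 36 36 36 ∥ a0 89.
Inner hash: sum = 224+54+54+54+160+137 = 683; mod 256 = 171 → ab.
Outer input = (K'⊕opad) ∥ inner = 8a 5c 5c 5c ∥ ab.
Outer hash (tag): sum = 138+92+92+92+171 = 585; mod 256 = 73 → 49.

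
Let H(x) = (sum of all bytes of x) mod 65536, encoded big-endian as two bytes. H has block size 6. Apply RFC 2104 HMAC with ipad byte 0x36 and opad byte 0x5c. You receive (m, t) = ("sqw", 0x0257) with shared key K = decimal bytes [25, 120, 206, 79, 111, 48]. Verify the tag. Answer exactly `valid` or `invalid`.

Key decimal bytes [25, 120, 206, 79, 111, 48] = 19 78 ce 4f 6f 30 is exactly B = 6 bytes: K' = 19 78 ce 4f 6f 30.
K' ⊕ ipad = 2f 4e f8 79 59 06; K' ⊕ opad = 45 24 92 13 33 6c.
Inner hash: sum = 47+78+248+121+89+6+115+113+119 = 936 → 03 a8.
Outer hash (recomputed tag): sum = 69+36+146+19+51+108+3+168 = 600 → 02 58.
Recomputed tag = 0258; claimed = 0257 → mismatch.

invalid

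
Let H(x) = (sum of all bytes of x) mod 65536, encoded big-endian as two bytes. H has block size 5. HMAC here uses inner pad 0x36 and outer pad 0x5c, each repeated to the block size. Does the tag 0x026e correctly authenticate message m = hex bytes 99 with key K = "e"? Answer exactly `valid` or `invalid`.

Key "e" = 65 is 1 byte ≤ B = 5; zero-pad to 5 bytes: K' = 65 00 00 00 00.
K' ⊕ ipad = 53 36 36 36 36; K' ⊕ opad = 39 5c 5c 5c 5c.
Inner hash: sum = 83+54+54+54+54+153 = 452 → 01 c4.
Outer hash (recomputed tag): sum = 57+92+92+92+92+1+196 = 622 → 02 6e.
Recomputed tag = 026e; claimed = 026e → match.

valid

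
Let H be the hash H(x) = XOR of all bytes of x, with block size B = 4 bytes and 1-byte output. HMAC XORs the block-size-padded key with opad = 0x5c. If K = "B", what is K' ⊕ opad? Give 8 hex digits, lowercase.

1e5c5c5c

Key "B" = 42 is 1 byte ≤ B = 4; zero-pad to 4 bytes: K' = 42 00 00 00.
XOR each byte with 0x5c: 42⊕5c=1e, 00⊕5c=5c, 00⊕5c=5c, 00⊕5c=5c.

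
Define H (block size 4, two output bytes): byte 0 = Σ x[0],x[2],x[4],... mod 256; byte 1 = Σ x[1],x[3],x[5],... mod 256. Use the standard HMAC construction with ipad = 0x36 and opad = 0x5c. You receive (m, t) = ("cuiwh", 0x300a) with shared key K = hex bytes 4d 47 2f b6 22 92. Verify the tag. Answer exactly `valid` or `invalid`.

valid

Key hex bytes 4d 47 2f b6 22 92 is 6 bytes > B = 4, so hash it first: H(key) = 9e 8f, then zero-pad to 4 bytes: K' = 9e 8f 00 00.
K' ⊕ ipad = a8 b9 36 36; K' ⊕ opad = c2 d3 5c 5c.
Inner hash: even-index sum = 530 mod 256 = 18; odd-index sum = 475 mod 256 = 219 → 12 db.
Outer hash (recomputed tag): even-index sum = 304 mod 256 = 48; odd-index sum = 522 mod 256 = 10 → 30 0a.
Recomputed tag = 300a; claimed = 300a → match.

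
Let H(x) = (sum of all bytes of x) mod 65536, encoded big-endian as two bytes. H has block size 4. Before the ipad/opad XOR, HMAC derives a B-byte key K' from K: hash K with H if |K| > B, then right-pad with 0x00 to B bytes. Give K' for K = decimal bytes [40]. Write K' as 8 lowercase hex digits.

28000000

Key decimal bytes [40] = 28 is 1 byte ≤ B = 4; zero-pad to 4 bytes: K' = 28 00 00 00.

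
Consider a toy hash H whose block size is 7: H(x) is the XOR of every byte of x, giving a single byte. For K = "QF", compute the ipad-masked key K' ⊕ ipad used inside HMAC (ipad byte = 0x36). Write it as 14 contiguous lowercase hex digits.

67703636363636

Key "QF" = 51 46 is 2 bytes ≤ B = 7; zero-pad to 7 bytes: K' = 51 46 00 00 00 00 00.
XOR each byte with 0x36: 51⊕36=67, 46⊕36=70, 00⊕36=36, 00⊕36=36, 00⊕36=36, 00⊕36=36, 00⊕36=36.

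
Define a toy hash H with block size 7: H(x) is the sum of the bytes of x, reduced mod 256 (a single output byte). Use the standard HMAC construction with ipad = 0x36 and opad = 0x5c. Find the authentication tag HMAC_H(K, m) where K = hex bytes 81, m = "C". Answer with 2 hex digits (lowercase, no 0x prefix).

Key hex bytes 81 is 1 byte ≤ B = 7; zero-pad to 7 bytes: K' = 81 00 00 00 00 00 00.
K' ⊕ ipad = b7 36 36 36 36 36 36.  K' ⊕ opad = dd 5c 5c 5c 5c 5c 5c.
Inner input = (K'⊕ipad) ∥ m = b7 36 36 36 36 36 36 ∥ 43.
Inner hash: sum = 183+54+54+54+54+54+54+67 = 574; mod 256 = 62 → 3e.
Outer input = (K'⊕opad) ∥ inner = dd 5c 5c 5c 5c 5c 5c ∥ 3e.
Outer hash (tag): sum = 221+92+92+92+92+92+92+62 = 835; mod 256 = 67 → 43.

43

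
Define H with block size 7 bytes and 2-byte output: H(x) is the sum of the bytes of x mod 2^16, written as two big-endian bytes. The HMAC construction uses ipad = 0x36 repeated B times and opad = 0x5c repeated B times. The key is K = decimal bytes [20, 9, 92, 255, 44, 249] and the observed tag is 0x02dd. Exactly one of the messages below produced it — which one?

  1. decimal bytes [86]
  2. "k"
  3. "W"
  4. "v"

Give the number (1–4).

Key decimal bytes [20, 9, 92, 255, 44, 249] = 14 09 5c ff 2c f9 is 6 bytes ≤ B = 7; zero-pad to 7 bytes: K' = 14 09 5c ff 2c f9 00.
K' ⊕ ipad = 22 3f 6a c9 1a cf 36; K' ⊕ opad = 48 55 00 a3 70 a5 5c.
m1: inner = H(22 3f 6a c9 1a cf 36 56) = 03 09; tag = H(48 55 00 a3 70 a5 5c 03 09) = 02bd
m2: inner = H(22 3f 6a c9 1a cf 36 6b) = 03 1e; tag = H(48 55 00 a3 70 a5 5c 03 1e) = 02d2
m3: inner = H(22 3f 6a c9 1a cf 36 57) = 03 0a; tag = H(48 55 00 a3 70 a5 5c 03 0a) = 02be
m4: inner = H(22 3f 6a c9 1a cf 36 76) = 03 29; tag = H(48 55 00 a3 70 a5 5c 03 29) = 02dd ← matches

4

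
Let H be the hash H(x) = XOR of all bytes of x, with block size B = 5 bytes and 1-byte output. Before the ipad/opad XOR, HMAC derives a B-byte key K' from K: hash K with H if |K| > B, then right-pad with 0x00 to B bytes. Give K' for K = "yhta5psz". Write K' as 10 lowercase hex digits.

|K| = 8 > B = 5, so first hash the key.
H(K): XOR 79⊕68⊕74⊕61⊕35⊕70⊕73⊕7a = 48.
Zero-pad H(K) = 48 to 5 bytes: K' = 48 00 00 00 00.

4800000000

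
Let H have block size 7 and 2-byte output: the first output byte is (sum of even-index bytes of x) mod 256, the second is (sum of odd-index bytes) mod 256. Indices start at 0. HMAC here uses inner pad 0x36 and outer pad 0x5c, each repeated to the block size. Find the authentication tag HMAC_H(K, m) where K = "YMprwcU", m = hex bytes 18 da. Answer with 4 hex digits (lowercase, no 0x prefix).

Key "YMprwcU" = 59 4d 70 72 77 63 55 is exactly B = 7 bytes: K' = 59 4d 70 72 77 63 55.
K' ⊕ ipad = 6f 7b 46 44 41 55 63.  K' ⊕ opad = 05 11 2c 2e 2b 3f 09.
Inner input = (K'⊕ipad) ∥ m = 6f 7b 46 44 41 55 63 ∥ 18 da.
Inner hash: even-index sum = 563 mod 256 = 51; odd-index sum = 300 mod 256 = 44 → 33 2c.
Outer input = (K'⊕opad) ∥ inner = 05 11 2c 2e 2b 3f 09 ∥ 33 2c.
Outer hash (tag): even-index sum = 145 mod 256 = 145; odd-index sum = 177 mod 256 = 177 → 91 b1.

91b1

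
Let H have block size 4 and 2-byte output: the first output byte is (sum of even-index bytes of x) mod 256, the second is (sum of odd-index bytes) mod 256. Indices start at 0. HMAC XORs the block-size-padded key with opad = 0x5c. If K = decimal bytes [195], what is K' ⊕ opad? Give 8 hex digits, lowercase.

Key decimal bytes [195] = c3 is 1 byte ≤ B = 4; zero-pad to 4 bytes: K' = c3 00 00 00.
XOR each byte with 0x5c: c3⊕5c=9f, 00⊕5c=5c, 00⊕5c=5c, 00⊕5c=5c.

9f5c5c5c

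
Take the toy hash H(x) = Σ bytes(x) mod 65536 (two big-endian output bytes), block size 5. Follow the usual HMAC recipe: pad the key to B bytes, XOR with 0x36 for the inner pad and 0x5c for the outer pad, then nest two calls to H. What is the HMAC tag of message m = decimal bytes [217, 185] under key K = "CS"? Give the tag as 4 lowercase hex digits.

Key "CS" = 43 53 is 2 bytes ≤ B = 5; zero-pad to 5 bytes: K' = 43 53 00 00 00.
K' ⊕ ipad = 75 65 36 36 36.  K' ⊕ opad = 1f 0f 5c 5c 5c.
Inner input = (K'⊕ipad) ∥ m = 75 65 36 36 36 ∥ d9 b9.
Inner hash: sum = 117+101+54+54+54+217+185 = 782 → 03 0e.
Outer input = (K'⊕opad) ∥ inner = 1f 0f 5c 5c 5c ∥ 03 0e.
Outer hash (tag): sum = 31+15+92+92+92+3+14 = 339 → 01 53.

0153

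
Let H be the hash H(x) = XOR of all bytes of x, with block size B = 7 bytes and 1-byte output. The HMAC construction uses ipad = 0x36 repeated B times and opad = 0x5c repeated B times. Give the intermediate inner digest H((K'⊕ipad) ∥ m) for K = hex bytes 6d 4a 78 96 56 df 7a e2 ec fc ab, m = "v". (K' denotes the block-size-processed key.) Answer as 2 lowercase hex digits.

Key hex bytes 6d 4a 78 96 56 df 7a e2 ec fc ab is 11 bytes > B = 7, so hash it first: H(key) = 63, then zero-pad to 7 bytes: K' = 63 00 00 00 00 00 00.
K' ⊕ ipad = 55 36 36 36 36 36 36.
Inner input = 55 36 36 36 36 36 36 ∥ 76.
Inner hash: XOR 55⊕36⊕36⊕36⊕36⊕36⊕36⊕76 = 23.

23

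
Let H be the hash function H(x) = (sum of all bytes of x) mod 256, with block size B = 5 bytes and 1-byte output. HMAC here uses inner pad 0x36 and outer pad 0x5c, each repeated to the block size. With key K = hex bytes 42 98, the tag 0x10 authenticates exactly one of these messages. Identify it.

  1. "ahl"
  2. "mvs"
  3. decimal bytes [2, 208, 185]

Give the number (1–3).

2

Key hex bytes 42 98 is 2 bytes ≤ B = 5; zero-pad to 5 bytes: K' = 42 98 00 00 00.
K' ⊕ ipad = 74 ae 36 36 36; K' ⊕ opad = 1e c4 5c 5c 5c.
m1: inner = H(74 ae 36 36 36 61 68 6c) = f9; tag = H(1e c4 5c 5c 5c f9) = ef
m2: inner = H(74 ae 36 36 36 6d 76 73) = 1a; tag = H(1e c4 5c 5c 5c 1a) = 10 ← matches
m3: inner = H(74 ae 36 36 36 02 d0 b9) = 4f; tag = H(1e c4 5c 5c 5c 4f) = 45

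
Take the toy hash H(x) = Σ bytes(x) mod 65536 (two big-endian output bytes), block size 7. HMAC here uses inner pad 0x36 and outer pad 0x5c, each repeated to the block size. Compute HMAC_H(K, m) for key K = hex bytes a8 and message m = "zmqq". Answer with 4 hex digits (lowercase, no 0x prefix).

03ca

Key hex bytes a8 is 1 byte ≤ B = 7; zero-pad to 7 bytes: K' = a8 00 00 00 00 00 00.
K' ⊕ ipad = 9e 36 36 36 36 36 36.  K' ⊕ opad = f4 5c 5c 5c 5c 5c 5c.
Inner input = (K'⊕ipad) ∥ m = 9e 36 36 36 36 36 36 ∥ 7a 6d 71 71.
Inner hash: sum = 158+54+54+54+54+54+54+122+109+113+113 = 939 → 03 ab.
Outer input = (K'⊕opad) ∥ inner = f4 5c 5c 5c 5c 5c 5c ∥ 03 ab.
Outer hash (tag): sum = 244+92+92+92+92+92+92+3+171 = 970 → 03 ca.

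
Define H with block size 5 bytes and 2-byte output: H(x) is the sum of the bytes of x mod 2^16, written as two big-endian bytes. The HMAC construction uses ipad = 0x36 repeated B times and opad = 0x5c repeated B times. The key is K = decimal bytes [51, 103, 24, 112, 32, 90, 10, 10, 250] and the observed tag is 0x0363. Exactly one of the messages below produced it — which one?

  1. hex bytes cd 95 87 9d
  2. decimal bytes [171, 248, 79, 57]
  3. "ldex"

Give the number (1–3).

1

Key decimal bytes [51, 103, 24, 112, 32, 90, 10, 10, 250] = 33 67 18 70 20 5a 0a 0a fa is 9 bytes > B = 5, so hash it first: H(key) = 02 aa, then zero-pad to 5 bytes: K' = 02 aa 00 00 00.
K' ⊕ ipad = 34 9c 36 36 36; K' ⊕ opad = 5e f6 5c 5c 5c.
m1: inner = H(34 9c 36 36 36 cd 95 87 9d) = 03 f8; tag = H(5e f6 5c 5c 5c 03 f8) = 0363 ← matches
m2: inner = H(34 9c 36 36 36 ab f8 4f 39) = 03 9d; tag = H(5e f6 5c 5c 5c 03 9d) = 0308
m3: inner = H(34 9c 36 36 36 6c 64 65 78) = 03 1f; tag = H(5e f6 5c 5c 5c 03 1f) = 028a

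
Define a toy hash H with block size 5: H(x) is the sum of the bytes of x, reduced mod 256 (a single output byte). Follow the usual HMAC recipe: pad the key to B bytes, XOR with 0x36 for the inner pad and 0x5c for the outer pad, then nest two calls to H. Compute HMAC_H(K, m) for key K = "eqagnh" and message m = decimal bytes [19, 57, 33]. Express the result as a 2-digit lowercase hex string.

1f

Key "eqagnh" = 65 71 61 67 6e 68 is 6 bytes > B = 5, so hash it first: H(key) = 74, then zero-pad to 5 bytes: K' = 74 00 00 00 00.
K' ⊕ ipad = 42 36 36 36 36.  K' ⊕ opad = 28 5c 5c 5c 5c.
Inner input = (K'⊕ipad) ∥ m = 42 36 36 36 36 ∥ 13 39 21.
Inner hash: sum = 66+54+54+54+54+19+57+33 = 391; mod 256 = 135 → 87.
Outer input = (K'⊕opad) ∥ inner = 28 5c 5c 5c 5c ∥ 87.
Outer hash (tag): sum = 40+92+92+92+92+135 = 543; mod 256 = 31 → 1f.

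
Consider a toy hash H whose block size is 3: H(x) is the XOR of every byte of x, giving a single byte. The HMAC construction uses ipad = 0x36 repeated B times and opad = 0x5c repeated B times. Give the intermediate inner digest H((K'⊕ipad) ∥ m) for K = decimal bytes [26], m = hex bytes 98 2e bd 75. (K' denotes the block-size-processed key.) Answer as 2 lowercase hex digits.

52

Key decimal bytes [26] = 1a is 1 byte ≤ B = 3; zero-pad to 3 bytes: K' = 1a 00 00.
K' ⊕ ipad = 2c 36 36.
Inner input = 2c 36 36 ∥ 98 2e bd 75.
Inner hash: XOR 2c⊕36⊕36⊕98⊕2e⊕bd⊕75 = 52.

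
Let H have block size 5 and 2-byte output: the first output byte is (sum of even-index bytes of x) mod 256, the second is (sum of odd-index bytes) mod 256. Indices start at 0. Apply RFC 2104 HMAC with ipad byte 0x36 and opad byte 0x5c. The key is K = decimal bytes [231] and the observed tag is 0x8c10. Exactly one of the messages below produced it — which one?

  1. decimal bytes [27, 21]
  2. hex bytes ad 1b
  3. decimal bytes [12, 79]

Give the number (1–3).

2

Key decimal bytes [231] = e7 is 1 byte ≤ B = 5; zero-pad to 5 bytes: K' = e7 00 00 00 00.
K' ⊕ ipad = d1 36 36 36 36; K' ⊕ opad = bb 5c 5c 5c 5c.
m1: inner = H(d1 36 36 36 36 1b 15) = 52 87; tag = H(bb 5c 5c 5c 5c 52 87) = fa0a
m2: inner = H(d1 36 36 36 36 ad 1b) = 58 19; tag = H(bb 5c 5c 5c 5c 58 19) = 8c10 ← matches
m3: inner = H(d1 36 36 36 36 0c 4f) = 8c 78; tag = H(bb 5c 5c 5c 5c 8c 78) = eb44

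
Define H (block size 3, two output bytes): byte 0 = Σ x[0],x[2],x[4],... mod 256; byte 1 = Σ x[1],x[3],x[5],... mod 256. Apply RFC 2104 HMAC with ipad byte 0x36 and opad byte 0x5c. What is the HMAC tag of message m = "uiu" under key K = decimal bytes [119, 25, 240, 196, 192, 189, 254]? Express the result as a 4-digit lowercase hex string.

Key decimal bytes [119, 25, 240, 196, 192, 189, 254] = 77 19 f0 c4 c0 bd fe is 7 bytes > B = 3, so hash it first: H(key) = 25 9a, then zero-pad to 3 bytes: K' = 25 9a 00.
K' ⊕ ipad = 13 ac 36.  K' ⊕ opad = 79 c6 5c.
Inner input = (K'⊕ipad) ∥ m = 13 ac 36 ∥ 75 69 75.
Inner hash: even-index sum = 178 mod 256 = 178; odd-index sum = 406 mod 256 = 150 → b2 96.
Outer input = (K'⊕opad) ∥ inner = 79 c6 5c ∥ b2 96.
Outer hash (tag): even-index sum = 363 mod 256 = 107; odd-index sum = 376 mod 256 = 120 → 6b 78.

6b78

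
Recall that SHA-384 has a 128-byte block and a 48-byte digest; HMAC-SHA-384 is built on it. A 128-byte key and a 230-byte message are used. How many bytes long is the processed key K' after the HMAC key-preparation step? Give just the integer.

128

Key is 128 ≤ 128 bytes, zero-padded: |K'| = 128.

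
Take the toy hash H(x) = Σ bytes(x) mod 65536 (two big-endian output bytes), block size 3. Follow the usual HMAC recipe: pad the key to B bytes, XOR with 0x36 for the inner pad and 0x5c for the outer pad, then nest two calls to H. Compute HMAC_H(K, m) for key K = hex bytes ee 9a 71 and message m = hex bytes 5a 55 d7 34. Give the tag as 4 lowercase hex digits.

Key hex bytes ee 9a 71 is exactly B = 3 bytes: K' = ee 9a 71.
K' ⊕ ipad = d8 ac 47.  K' ⊕ opad = b2 c6 2d.
Inner input = (K'⊕ipad) ∥ m = d8 ac 47 ∥ 5a 55 d7 34.
Inner hash: sum = 216+172+71+90+85+215+52 = 901 → 03 85.
Outer input = (K'⊕opad) ∥ inner = b2 c6 2d ∥ 03 85.
Outer hash (tag): sum = 178+198+45+3+133 = 557 → 02 2d.

022d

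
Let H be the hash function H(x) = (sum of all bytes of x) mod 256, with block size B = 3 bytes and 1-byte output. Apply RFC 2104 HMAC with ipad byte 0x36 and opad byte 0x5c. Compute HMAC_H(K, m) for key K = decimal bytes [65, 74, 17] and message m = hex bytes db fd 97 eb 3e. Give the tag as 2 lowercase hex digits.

Key decimal bytes [65, 74, 17] = 41 4a 11 is exactly B = 3 bytes: K' = 41 4a 11.
K' ⊕ ipad = 77 7c 27.  K' ⊕ opad = 1d 16 4d.
Inner input = (K'⊕ipad) ∥ m = 77 7c 27 ∥ db fd 97 eb 3e.
Inner hash: sum = 119+124+39+219+253+151+235+62 = 1202; mod 256 = 178 → b2.
Outer input = (K'⊕opad) ∥ inner = 1d 16 4d ∥ b2.
Outer hash (tag): sum = 29+22+77+178 = 306; mod 256 = 50 → 32.

32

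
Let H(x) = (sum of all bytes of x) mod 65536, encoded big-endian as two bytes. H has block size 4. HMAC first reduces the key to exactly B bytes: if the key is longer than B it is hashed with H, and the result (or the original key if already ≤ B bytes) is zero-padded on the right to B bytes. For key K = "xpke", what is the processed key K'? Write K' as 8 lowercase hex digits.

Key "xpke" = 78 70 6b 65 is exactly B = 4 bytes: K' = 78 70 6b 65.

78706b65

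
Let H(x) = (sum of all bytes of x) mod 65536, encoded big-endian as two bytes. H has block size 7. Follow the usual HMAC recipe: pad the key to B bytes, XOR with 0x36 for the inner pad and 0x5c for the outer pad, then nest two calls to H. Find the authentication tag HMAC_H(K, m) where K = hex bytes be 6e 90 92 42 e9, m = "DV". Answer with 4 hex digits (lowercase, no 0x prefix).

Key hex bytes be 6e 90 92 42 e9 is 6 bytes ≤ B = 7; zero-pad to 7 bytes: K' = be 6e 90 92 42 e9 00.
K' ⊕ ipad = 88 58 a6 a4 74 df 36.  K' ⊕ opad = e2 32 cc ce 1e b5 5c.
Inner input = (K'⊕ipad) ∥ m = 88 58 a6 a4 74 df 36 ∥ 44 56.
Inner hash: sum = 136+88+166+164+116+223+54+68+86 = 1101 → 04 4d.
Outer input = (K'⊕opad) ∥ inner = e2 32 cc ce 1e b5 5c ∥ 04 4d.
Outer hash (tag): sum = 226+50+204+206+30+181+92+4+77 = 1070 → 04 2e.

042e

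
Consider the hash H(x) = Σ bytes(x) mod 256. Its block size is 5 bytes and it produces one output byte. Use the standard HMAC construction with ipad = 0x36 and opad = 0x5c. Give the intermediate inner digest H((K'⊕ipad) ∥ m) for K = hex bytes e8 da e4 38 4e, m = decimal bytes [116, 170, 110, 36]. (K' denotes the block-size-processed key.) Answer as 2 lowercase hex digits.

d2

Key hex bytes e8 da e4 38 4e is exactly B = 5 bytes: K' = e8 da e4 38 4e.
K' ⊕ ipad = de ec d2 0e 78.
Inner input = de ec d2 0e 78 ∥ 74 aa 6e 24.
Inner hash: sum = 222+236+210+14+120+116+170+110+36 = 1234; mod 256 = 210 → d2.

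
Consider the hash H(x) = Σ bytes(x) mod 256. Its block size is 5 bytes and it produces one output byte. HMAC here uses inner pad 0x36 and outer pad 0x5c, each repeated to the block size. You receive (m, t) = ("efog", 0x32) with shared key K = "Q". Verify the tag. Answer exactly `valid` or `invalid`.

Key "Q" = 51 is 1 byte ≤ B = 5; zero-pad to 5 bytes: K' = 51 00 00 00 00.
K' ⊕ ipad = 67 36 36 36 36; K' ⊕ opad = 0d 5c 5c 5c 5c.
Inner hash: sum = 103+54+54+54+54+101+102+111+103 = 736; mod 256 = 224 → e0.
Outer hash (recomputed tag): sum = 13+92+92+92+92+224 = 605; mod 256 = 93 → 5d.
Recomputed tag = 5d; claimed = 32 → mismatch.

invalid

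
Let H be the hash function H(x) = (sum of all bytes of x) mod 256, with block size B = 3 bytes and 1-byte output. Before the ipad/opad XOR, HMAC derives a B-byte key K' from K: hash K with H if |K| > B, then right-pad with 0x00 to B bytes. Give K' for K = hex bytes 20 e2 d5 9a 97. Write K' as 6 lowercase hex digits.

|K| = 5 > B = 3, so first hash the key.
H(K): sum = 32+226+213+154+151 = 776; mod 256 = 8 → 08.
Zero-pad H(K) = 08 to 3 bytes: K' = 08 00 00.

080000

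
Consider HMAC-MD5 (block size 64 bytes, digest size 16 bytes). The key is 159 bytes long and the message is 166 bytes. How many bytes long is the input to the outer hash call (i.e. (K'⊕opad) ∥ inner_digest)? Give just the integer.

Key is 159 > 64 bytes, so it is hashed to 16 bytes then zero-padded to 64: |K'| = 64.
Outer input = (K'⊕opad) ∥ H(inner) → 64 + 16 = 80 bytes.

80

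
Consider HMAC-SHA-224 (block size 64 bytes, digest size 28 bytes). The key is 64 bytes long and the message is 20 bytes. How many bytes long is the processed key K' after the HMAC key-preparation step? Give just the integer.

64

Key is 64 ≤ 64 bytes, zero-padded: |K'| = 64.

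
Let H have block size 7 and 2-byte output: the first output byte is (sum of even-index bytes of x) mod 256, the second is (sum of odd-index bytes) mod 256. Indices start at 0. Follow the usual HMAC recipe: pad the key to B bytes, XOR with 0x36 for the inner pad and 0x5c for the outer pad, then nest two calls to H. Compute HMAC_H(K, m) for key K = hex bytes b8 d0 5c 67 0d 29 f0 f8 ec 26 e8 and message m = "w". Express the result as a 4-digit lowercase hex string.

Key hex bytes b8 d0 5c 67 0d 29 f0 f8 ec 26 e8 is 11 bytes > B = 7, so hash it first: H(key) = e5 7e, then zero-pad to 7 bytes: K' = e5 7e 00 00 00 00 00.
K' ⊕ ipad = d3 48 36 36 36 36 36.  K' ⊕ opad = b9 22 5c 5c 5c 5c 5c.
Inner input = (K'⊕ipad) ∥ m = d3 48 36 36 36 36 36 ∥ 77.
Inner hash: even-index sum = 373 mod 256 = 117; odd-index sum = 299 mod 256 = 43 → 75 2b.
Outer input = (K'⊕opad) ∥ inner = b9 22 5c 5c 5c 5c 5c ∥ 75 2b.
Outer hash (tag): even-index sum = 504 mod 256 = 248; odd-index sum = 335 mod 256 = 79 → f8 4f.

f84f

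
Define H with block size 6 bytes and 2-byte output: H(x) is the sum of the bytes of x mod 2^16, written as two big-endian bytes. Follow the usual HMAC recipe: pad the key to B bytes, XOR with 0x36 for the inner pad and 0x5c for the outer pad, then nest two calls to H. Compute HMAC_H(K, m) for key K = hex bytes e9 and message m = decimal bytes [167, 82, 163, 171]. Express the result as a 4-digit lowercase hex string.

02b9

Key hex bytes e9 is 1 byte ≤ B = 6; zero-pad to 6 bytes: K' = e9 00 00 00 00 00.
K' ⊕ ipad = df 36 36 36 36 36.  K' ⊕ opad = b5 5c 5c 5c 5c 5c.
Inner input = (K'⊕ipad) ∥ m = df 36 36 36 36 36 ∥ a7 52 a3 ab.
Inner hash: sum = 223+54+54+54+54+54+167+82+163+171 = 1076 → 04 34.
Outer input = (K'⊕opad) ∥ inner = b5 5c 5c 5c 5c 5c ∥ 04 34.
Outer hash (tag): sum = 181+92+92+92+92+92+4+52 = 697 → 02 b9.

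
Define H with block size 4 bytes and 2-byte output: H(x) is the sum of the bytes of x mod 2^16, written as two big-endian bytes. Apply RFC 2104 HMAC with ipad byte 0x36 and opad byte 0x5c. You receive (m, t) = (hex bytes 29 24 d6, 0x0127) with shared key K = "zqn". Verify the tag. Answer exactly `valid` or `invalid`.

Key "zqn" = 7a 71 6e is 3 bytes ≤ B = 4; zero-pad to 4 bytes: K' = 7a 71 6e 00.
K' ⊕ ipad = 4c 47 58 36; K' ⊕ opad = 26 2d 32 5c.
Inner hash: sum = 76+71+88+54+41+36+214 = 580 → 02 44.
Outer hash (recomputed tag): sum = 38+45+50+92+2+68 = 295 → 01 27.
Recomputed tag = 0127; claimed = 0127 → match.

valid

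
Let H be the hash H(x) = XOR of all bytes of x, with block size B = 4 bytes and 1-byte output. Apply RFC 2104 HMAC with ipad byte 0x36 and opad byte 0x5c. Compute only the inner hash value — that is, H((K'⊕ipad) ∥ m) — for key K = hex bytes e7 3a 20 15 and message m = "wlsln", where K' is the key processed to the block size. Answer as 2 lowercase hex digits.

Key hex bytes e7 3a 20 15 is exactly B = 4 bytes: K' = e7 3a 20 15.
K' ⊕ ipad = d1 0c 16 23.
Inner input = d1 0c 16 23 ∥ 77 6c 73 6c 6e.
Inner hash: XOR d1⊕0c⊕16⊕23⊕77⊕6c⊕73⊕6c⊕6e = 82.

82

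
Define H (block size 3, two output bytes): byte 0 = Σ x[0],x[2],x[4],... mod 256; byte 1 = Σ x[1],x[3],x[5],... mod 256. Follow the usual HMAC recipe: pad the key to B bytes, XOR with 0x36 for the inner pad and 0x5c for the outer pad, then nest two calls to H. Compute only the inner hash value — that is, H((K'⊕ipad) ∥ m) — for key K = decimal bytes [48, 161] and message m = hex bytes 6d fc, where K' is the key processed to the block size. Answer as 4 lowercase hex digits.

Key decimal bytes [48, 161] = 30 a1 is 2 bytes ≤ B = 3; zero-pad to 3 bytes: K' = 30 a1 00.
K' ⊕ ipad = 06 97 36.
Inner input = 06 97 36 ∥ 6d fc.
Inner hash: even-index sum = 312 mod 256 = 56; odd-index sum = 260 mod 256 = 4 → 38 04.

3804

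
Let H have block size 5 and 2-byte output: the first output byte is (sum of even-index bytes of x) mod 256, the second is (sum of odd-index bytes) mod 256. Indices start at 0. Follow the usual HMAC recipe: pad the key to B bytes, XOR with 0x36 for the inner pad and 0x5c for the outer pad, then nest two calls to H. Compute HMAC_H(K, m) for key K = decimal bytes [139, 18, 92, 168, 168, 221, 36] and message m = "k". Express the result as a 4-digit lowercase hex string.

Key decimal bytes [139, 18, 92, 168, 168, 221, 36] = 8b 12 5c a8 a8 dd 24 is 7 bytes > B = 5, so hash it first: H(key) = b3 97, then zero-pad to 5 bytes: K' = b3 97 00 00 00.
K' ⊕ ipad = 85 a1 36 36 36.  K' ⊕ opad = ef cb 5c 5c 5c.
Inner input = (K'⊕ipad) ∥ m = 85 a1 36 36 36 ∥ 6b.
Inner hash: even-index sum = 241 mod 256 = 241; odd-index sum = 322 mod 256 = 66 → f1 42.
Outer input = (K'⊕opad) ∥ inner = ef cb 5c 5c 5c ∥ f1 42.
Outer hash (tag): even-index sum = 489 mod 256 = 233; odd-index sum = 536 mod 256 = 24 → e9 18.

e918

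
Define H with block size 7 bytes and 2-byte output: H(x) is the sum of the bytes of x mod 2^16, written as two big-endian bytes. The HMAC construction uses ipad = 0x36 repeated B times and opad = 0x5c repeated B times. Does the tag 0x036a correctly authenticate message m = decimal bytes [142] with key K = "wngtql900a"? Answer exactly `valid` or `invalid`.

Key "wngtql900a" = 77 6e 67 74 71 6c 39 30 30 61 is 10 bytes > B = 7, so hash it first: H(key) = 03 97, then zero-pad to 7 bytes: K' = 03 97 00 00 00 00 00.
K' ⊕ ipad = 35 a1 36 36 36 36 36; K' ⊕ opad = 5f cb 5c 5c 5c 5c 5c.
Inner hash: sum = 53+161+54+54+54+54+54+142 = 626 → 02 72.
Outer hash (recomputed tag): sum = 95+203+92+92+92+92+92+2+114 = 874 → 03 6a.
Recomputed tag = 036a; claimed = 036a → match.

valid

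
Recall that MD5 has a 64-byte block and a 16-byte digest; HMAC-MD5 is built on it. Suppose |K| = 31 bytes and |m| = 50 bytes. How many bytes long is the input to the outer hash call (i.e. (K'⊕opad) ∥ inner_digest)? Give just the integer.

80

Key is 31 ≤ 64 bytes, zero-padded: |K'| = 64.
Outer input = (K'⊕opad) ∥ H(inner) → 64 + 16 = 80 bytes.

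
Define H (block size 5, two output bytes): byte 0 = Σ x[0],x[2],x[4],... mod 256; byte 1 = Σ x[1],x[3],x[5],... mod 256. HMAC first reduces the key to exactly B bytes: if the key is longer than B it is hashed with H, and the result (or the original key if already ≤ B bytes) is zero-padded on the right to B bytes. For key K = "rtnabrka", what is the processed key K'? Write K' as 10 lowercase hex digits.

ada8000000

|K| = 8 > B = 5, so first hash the key.
H(K): even-index sum = 429 mod 256 = 173; odd-index sum = 424 mod 256 = 168 → ad a8.
Zero-pad H(K) = ad a8 to 5 bytes: K' = ad a8 00 00 00.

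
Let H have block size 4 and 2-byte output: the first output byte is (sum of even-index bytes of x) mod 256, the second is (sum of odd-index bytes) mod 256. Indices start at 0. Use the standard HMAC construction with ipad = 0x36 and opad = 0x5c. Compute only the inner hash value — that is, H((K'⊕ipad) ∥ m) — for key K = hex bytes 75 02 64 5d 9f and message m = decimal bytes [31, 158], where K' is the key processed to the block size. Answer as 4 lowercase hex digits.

Key hex bytes 75 02 64 5d 9f is 5 bytes > B = 4, so hash it first: H(key) = 78 5f, then zero-pad to 4 bytes: K' = 78 5f 00 00.
K' ⊕ ipad = 4e 69 36 36.
Inner input = 4e 69 36 36 ∥ 1f 9e.
Inner hash: even-index sum = 163 mod 256 = 163; odd-index sum = 317 mod 256 = 61 → a3 3d.

a33d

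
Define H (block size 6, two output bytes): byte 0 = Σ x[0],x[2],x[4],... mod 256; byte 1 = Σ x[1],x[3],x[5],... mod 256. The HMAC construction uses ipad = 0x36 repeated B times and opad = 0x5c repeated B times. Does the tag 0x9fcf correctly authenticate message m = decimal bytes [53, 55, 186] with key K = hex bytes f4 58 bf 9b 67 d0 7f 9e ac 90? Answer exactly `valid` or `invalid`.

Key hex bytes f4 58 bf 9b 67 d0 7f 9e ac 90 is 10 bytes > B = 6, so hash it first: H(key) = 45 f1, then zero-pad to 6 bytes: K' = 45 f1 00 00 00 00.
K' ⊕ ipad = 73 c7 36 36 36 36; K' ⊕ opad = 19 ad 5c 5c 5c 5c.
Inner hash: even-index sum = 462 mod 256 = 206; odd-index sum = 362 mod 256 = 106 → ce 6a.
Outer hash (recomputed tag): even-index sum = 415 mod 256 = 159; odd-index sum = 463 mod 256 = 207 → 9f cf.
Recomputed tag = 9fcf; claimed = 9fcf → match.

valid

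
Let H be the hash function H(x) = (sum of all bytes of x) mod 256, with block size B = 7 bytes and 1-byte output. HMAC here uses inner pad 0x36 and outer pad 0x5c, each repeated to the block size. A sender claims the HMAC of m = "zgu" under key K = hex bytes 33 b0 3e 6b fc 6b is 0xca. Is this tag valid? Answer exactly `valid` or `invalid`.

valid

Key hex bytes 33 b0 3e 6b fc 6b is 6 bytes ≤ B = 7; zero-pad to 7 bytes: K' = 33 b0 3e 6b fc 6b 00.
K' ⊕ ipad = 05 86 08 5d ca 5d 36; K' ⊕ opad = 6f ec 62 37 a0 37 5c.
Inner hash: sum = 5+134+8+93+202+93+54+122+103+117 = 931; mod 256 = 163 → a3.
Outer hash (recomputed tag): sum = 111+236+98+55+160+55+92+163 = 970; mod 256 = 202 → ca.
Recomputed tag = ca; claimed = ca → match.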